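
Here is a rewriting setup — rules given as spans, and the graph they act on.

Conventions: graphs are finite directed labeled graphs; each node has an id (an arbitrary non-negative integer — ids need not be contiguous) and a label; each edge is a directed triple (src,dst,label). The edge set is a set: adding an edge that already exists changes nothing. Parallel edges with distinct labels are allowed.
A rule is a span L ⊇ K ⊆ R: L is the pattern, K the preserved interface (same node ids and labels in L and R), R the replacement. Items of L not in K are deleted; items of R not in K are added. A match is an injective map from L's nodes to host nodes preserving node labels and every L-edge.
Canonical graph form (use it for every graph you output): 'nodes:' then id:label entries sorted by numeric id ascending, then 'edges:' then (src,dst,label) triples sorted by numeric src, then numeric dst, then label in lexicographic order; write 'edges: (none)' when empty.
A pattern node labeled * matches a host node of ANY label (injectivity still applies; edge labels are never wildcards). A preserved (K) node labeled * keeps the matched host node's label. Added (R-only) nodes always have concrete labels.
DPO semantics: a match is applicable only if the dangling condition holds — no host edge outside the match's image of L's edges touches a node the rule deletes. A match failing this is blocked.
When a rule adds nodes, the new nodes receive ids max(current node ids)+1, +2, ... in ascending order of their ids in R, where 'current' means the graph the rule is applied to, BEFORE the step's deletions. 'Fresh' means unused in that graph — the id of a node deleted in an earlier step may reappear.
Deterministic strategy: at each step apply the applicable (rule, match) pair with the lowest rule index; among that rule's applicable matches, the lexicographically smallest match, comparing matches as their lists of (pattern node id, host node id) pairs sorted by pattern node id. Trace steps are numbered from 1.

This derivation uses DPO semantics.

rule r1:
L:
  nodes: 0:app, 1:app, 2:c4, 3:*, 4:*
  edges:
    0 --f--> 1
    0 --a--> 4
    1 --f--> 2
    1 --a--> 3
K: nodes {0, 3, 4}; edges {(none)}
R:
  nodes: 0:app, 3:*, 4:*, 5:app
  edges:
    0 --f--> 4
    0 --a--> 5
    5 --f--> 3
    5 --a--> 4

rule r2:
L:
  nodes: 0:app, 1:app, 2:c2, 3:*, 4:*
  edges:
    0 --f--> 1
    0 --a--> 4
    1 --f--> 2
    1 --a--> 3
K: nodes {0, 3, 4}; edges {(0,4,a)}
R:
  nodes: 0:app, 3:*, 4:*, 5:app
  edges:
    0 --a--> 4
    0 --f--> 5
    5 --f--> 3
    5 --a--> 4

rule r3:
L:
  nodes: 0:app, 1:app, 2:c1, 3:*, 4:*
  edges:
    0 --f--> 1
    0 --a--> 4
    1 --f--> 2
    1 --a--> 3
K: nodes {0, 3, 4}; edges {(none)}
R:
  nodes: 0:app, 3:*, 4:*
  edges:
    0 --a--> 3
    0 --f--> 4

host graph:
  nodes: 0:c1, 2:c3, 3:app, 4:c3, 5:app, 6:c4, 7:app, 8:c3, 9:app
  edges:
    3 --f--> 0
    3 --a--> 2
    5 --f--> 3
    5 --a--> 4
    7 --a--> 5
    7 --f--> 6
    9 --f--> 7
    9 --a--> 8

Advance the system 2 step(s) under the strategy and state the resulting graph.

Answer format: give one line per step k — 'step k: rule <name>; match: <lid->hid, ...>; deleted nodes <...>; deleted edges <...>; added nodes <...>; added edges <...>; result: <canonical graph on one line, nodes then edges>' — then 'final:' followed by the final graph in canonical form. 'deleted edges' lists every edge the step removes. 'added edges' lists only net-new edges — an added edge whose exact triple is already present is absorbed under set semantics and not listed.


step 1: rule r1; match: 0->9, 1->7, 2->6, 3->5, 4->8; deleted nodes 6, 7; deleted edges (7,5,a); (7,6,f); (9,7,f); (9,8,a); added nodes 10; added edges (9,8,f); (9,10,a); (10,5,f); (10,8,a); result: nodes: 0:c1, 2:c3, 3:app, 4:c3, 5:app, 8:c3, 9:app, 10:app edges: (3,0,f); (3,2,a); (5,3,f); (5,4,a); (9,8,f); (9,10,a); (10,5,f); (10,8,a)
step 2: rule r3; match: 0->5, 1->3, 2->0, 3->2, 4->4; deleted nodes 0, 3; deleted edges (3,0,f); (3,2,a); (5,3,f); (5,4,a); added nodes (none); added edges (5,2,a); (5,4,f); result: nodes: 2:c3, 4:c3, 5:app, 8:c3, 9:app, 10:app edges: (5,2,a); (5,4,f); (9,8,f); (9,10,a); (10,5,f); (10,8,a)
final:
nodes: 2:c3, 4:c3, 5:app, 8:c3, 9:app, 10:app
edges: (5,2,a); (5,4,f); (9,8,f); (9,10,a); (10,5,f); (10,8,a)


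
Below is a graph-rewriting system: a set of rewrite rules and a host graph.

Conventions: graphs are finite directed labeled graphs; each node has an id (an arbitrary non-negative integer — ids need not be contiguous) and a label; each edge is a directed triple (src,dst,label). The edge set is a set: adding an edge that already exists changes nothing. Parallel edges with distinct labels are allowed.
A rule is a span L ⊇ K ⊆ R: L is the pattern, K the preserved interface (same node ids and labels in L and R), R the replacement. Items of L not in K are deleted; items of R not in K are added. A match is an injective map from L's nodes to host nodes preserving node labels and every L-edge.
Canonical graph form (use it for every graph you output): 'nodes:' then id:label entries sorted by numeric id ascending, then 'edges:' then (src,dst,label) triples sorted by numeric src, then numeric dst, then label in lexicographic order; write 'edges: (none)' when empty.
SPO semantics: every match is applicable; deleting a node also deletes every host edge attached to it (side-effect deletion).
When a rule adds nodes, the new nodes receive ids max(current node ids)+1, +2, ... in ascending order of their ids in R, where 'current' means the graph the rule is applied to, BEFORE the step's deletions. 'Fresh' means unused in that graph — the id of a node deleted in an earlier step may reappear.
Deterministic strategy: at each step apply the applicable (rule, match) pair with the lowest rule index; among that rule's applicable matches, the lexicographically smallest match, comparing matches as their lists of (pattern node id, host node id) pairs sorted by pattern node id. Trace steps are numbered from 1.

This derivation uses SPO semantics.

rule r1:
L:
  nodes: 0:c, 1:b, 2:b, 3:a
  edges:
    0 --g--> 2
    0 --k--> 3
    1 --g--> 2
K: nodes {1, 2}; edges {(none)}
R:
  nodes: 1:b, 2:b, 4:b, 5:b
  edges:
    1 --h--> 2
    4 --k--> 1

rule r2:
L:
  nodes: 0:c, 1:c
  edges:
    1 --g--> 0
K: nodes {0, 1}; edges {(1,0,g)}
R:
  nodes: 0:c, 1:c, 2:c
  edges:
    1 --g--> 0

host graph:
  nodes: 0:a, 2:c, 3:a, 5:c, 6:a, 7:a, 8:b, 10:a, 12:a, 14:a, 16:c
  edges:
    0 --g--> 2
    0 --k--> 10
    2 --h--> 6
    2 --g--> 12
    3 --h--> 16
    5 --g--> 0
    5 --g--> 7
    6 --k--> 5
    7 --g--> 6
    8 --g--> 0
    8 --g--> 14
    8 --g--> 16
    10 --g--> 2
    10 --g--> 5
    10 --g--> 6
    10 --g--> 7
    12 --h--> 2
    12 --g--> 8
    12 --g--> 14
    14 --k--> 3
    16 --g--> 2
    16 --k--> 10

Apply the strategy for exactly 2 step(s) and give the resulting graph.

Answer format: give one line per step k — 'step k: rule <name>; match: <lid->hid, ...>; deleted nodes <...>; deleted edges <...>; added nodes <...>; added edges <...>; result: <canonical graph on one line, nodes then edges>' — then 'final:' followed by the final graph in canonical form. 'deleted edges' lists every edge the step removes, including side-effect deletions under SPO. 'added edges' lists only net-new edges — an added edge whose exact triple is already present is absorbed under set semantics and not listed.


step 1: rule r2; match: 0->2, 1->16; deleted nodes (none); deleted edges (none); added nodes 17; added edges (none); result: nodes: 0:a, 2:c, 3:a, 5:c, 6:a, 7:a, 8:b, 10:a, 12:a, 14:a, 16:c, 17:c edges: (0,2,g); (0,10,k); (2,6,h); (2,12,g); (3,16,h); (5,0,g); (5,7,g); (6,5,k); (7,6,g); (8,0,g); (8,14,g); (8,16,g); (10,2,g); (10,5,g); (10,6,g); (10,7,g); (12,2,h); (12,8,g); (12,14,g); (14,3,k); (16,2,g); (16,10,k)
step 2: rule r2; match: 0->2, 1->16; deleted nodes (none); deleted edges (none); added nodes 18; added edges (none); result: nodes: 0:a, 2:c, 3:a, 5:c, 6:a, 7:a, 8:b, 10:a, 12:a, 14:a, 16:c, 17:c, 18:c edges: (0,2,g); (0,10,k); (2,6,h); (2,12,g); (3,16,h); (5,0,g); (5,7,g); (6,5,k); (7,6,g); (8,0,g); (8,14,g); (8,16,g); (10,2,g); (10,5,g); (10,6,g); (10,7,g); (12,2,h); (12,8,g); (12,14,g); (14,3,k); (16,2,g); (16,10,k)
final:
nodes: 0:a, 2:c, 3:a, 5:c, 6:a, 7:a, 8:b, 10:a, 12:a, 14:a, 16:c, 17:c, 18:c
edges: (0,2,g); (0,10,k); (2,6,h); (2,12,g); (3,16,h); (5,0,g); (5,7,g); (6,5,k); (7,6,g); (8,0,g); (8,14,g); (8,16,g); (10,2,g); (10,5,g); (10,6,g); (10,7,g); (12,2,h); (12,8,g); (12,14,g); (14,3,k); (16,2,g); (16,10,k)


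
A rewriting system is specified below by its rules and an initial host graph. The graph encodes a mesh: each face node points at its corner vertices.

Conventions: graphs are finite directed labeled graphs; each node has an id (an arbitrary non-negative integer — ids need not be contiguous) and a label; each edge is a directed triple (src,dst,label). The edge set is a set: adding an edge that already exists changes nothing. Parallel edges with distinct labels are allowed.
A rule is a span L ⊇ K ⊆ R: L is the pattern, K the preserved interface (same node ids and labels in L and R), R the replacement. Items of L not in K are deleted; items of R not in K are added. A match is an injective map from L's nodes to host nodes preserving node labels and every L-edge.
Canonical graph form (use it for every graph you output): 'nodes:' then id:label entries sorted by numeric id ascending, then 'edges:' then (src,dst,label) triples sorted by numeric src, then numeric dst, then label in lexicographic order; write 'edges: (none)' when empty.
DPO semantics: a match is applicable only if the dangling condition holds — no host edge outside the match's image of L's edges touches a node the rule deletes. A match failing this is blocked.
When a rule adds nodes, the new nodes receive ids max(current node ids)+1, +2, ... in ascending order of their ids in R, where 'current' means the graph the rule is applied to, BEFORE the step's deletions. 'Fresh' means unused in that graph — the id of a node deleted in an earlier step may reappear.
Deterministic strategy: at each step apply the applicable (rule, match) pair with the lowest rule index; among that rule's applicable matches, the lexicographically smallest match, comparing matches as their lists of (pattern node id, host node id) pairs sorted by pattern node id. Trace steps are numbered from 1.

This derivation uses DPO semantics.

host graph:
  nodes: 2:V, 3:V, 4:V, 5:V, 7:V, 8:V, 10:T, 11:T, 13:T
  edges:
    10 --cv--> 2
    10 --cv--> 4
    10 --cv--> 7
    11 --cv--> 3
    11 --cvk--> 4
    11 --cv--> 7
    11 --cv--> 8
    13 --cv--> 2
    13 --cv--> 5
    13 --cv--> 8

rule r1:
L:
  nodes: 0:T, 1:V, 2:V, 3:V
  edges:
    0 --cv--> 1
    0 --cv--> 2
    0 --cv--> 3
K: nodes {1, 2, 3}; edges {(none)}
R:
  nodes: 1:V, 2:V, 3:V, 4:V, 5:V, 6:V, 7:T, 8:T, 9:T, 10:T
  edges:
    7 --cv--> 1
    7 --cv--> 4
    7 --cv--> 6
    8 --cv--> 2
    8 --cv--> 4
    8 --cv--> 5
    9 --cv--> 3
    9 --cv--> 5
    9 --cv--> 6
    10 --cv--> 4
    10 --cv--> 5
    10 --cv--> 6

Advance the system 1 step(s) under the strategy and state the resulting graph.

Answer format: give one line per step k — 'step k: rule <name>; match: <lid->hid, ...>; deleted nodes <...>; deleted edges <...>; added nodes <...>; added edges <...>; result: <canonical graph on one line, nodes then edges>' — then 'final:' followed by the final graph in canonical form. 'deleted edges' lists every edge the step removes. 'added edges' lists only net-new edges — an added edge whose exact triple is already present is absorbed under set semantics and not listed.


step 1: rule r1; match: 0->10, 1->2, 2->4, 3->7; deleted nodes 10; deleted edges (10,2,cv); (10,4,cv); (10,7,cv); added nodes 14, 15, 16, 17, 18, 19, 20; added edges (17,2,cv); (17,14,cv); (17,16,cv); (18,4,cv); (18,14,cv); (18,15,cv); (19,7,cv); (19,15,cv); (19,16,cv); (20,14,cv); (20,15,cv); (20,16,cv); result: nodes: 2:V, 3:V, 4:V, 5:V, 7:V, 8:V, 11:T, 13:T, 14:V, 15:V, 16:V, 17:T, 18:T, 19:T, 20:T edges: (11,3,cv); (11,4,cvk); (11,7,cv); (11,8,cv); (13,2,cv); (13,5,cv); (13,8,cv); (17,2,cv); (17,14,cv); (17,16,cv); (18,4,cv); (18,14,cv); (18,15,cv); (19,7,cv); (19,15,cv); (19,16,cv); (20,14,cv); (20,15,cv); (20,16,cv)
final:
nodes: 2:V, 3:V, 4:V, 5:V, 7:V, 8:V, 11:T, 13:T, 14:V, 15:V, 16:V, 17:T, 18:T, 19:T, 20:T
edges: (11,3,cv); (11,4,cvk); (11,7,cv); (11,8,cv); (13,2,cv); (13,5,cv); (13,8,cv); (17,2,cv); (17,14,cv); (17,16,cv); (18,4,cv); (18,14,cv); (18,15,cv); (19,7,cv); (19,15,cv); (19,16,cv); (20,14,cv); (20,15,cv); (20,16,cv)


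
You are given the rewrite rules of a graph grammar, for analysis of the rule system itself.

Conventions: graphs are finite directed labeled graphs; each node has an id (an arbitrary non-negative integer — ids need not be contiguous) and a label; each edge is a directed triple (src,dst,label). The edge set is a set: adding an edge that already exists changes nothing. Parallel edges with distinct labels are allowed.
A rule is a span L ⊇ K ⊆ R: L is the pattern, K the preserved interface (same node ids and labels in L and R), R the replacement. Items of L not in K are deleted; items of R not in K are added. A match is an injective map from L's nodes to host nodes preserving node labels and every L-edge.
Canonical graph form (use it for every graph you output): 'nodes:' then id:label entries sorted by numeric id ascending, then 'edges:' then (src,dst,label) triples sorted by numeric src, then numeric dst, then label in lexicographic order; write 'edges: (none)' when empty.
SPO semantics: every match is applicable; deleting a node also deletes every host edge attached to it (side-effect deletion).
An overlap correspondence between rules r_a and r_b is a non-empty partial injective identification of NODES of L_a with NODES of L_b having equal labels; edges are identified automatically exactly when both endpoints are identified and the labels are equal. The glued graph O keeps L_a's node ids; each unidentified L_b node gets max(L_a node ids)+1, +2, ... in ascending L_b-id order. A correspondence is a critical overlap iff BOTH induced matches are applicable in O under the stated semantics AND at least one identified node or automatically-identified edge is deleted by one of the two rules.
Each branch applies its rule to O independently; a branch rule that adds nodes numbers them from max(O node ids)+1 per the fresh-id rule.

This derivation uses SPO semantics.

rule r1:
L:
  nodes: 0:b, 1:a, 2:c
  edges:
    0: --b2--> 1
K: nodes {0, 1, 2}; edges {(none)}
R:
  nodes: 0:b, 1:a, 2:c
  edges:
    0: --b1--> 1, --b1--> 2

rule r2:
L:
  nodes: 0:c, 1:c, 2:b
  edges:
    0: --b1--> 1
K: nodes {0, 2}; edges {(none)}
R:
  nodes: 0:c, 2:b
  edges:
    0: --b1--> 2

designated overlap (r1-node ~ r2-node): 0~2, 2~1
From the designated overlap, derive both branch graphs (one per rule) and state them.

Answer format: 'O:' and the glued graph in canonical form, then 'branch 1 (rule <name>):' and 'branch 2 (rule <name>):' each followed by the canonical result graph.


O:
nodes: 0:b, 1:a, 2:c, 3:c
edges: (0,1,b2); (3,2,b1)
branch 1 (rule r1):
nodes: 0:b, 1:a, 2:c, 3:c
edges: (0,1,b1); (0,2,b1); (3,2,b1)
branch 2 (rule r2):
nodes: 0:b, 1:a, 3:c
edges: (0,1,b2); (3,0,b1)


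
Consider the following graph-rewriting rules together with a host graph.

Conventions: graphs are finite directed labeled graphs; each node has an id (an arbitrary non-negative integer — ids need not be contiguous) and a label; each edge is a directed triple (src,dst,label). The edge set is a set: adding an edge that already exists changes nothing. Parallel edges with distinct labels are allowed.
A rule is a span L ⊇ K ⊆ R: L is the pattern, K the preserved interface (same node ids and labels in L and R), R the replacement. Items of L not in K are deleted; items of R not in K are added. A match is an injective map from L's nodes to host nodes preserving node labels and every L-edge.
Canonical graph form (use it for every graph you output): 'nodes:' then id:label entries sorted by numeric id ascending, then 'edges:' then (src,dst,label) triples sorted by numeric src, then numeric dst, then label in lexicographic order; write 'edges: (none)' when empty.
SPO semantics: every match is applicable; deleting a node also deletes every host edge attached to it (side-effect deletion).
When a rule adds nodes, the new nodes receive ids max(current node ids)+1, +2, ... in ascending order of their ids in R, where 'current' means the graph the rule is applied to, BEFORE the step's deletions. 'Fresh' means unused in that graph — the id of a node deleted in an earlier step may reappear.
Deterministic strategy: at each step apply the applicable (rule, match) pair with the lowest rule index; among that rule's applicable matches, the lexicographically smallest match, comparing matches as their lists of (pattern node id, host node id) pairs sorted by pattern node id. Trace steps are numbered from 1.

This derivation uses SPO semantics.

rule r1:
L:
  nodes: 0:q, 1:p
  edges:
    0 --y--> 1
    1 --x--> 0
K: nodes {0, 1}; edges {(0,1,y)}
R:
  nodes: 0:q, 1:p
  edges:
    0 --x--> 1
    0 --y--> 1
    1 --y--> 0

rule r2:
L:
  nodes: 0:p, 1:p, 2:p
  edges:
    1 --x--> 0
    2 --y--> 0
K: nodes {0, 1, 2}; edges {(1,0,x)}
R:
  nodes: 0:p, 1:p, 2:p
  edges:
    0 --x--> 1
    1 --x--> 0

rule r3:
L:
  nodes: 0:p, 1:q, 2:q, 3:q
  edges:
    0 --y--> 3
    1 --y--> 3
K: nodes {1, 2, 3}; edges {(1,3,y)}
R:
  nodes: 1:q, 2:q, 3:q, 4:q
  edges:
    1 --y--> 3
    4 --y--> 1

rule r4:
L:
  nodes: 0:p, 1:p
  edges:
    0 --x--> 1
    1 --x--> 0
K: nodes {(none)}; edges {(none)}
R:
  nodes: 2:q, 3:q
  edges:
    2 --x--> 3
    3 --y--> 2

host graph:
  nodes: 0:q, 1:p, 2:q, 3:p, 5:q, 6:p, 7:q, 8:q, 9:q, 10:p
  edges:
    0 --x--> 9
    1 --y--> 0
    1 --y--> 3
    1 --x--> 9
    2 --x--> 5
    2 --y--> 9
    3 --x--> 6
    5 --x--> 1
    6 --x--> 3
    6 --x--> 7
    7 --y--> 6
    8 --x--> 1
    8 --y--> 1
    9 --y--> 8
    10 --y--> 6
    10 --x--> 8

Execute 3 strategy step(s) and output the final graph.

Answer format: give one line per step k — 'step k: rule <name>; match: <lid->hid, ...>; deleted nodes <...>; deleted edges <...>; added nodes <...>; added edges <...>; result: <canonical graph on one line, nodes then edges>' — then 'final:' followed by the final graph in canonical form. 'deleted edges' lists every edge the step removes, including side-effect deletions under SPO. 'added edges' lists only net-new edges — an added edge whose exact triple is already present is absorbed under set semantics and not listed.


step 1: rule r1; match: 0->7, 1->6; deleted nodes (none); deleted edges (6,7,x); added nodes (none); added edges (6,7,y); (7,6,x); result: nodes: 0:q, 1:p, 2:q, 3:p, 5:q, 6:p, 7:q, 8:q, 9:q, 10:p edges: (0,9,x); (1,0,y); (1,3,y); (1,9,x); (2,5,x); (2,9,y); (3,6,x); (5,1,x); (6,3,x); (6,7,y); (7,6,x); (7,6,y); (8,1,x); (8,1,y); (9,8,y); (10,6,y); (10,8,x)
step 2: rule r2; match: 0->3, 1->6, 2->1; deleted nodes (none); deleted edges (1,3,y); added nodes (none); added edges (none); result: nodes: 0:q, 1:p, 2:q, 3:p, 5:q, 6:p, 7:q, 8:q, 9:q, 10:p edges: (0,9,x); (1,0,y); (1,9,x); (2,5,x); (2,9,y); (3,6,x); (5,1,x); (6,3,x); (6,7,y); (7,6,x); (7,6,y); (8,1,x); (8,1,y); (9,8,y); (10,6,y); (10,8,x)
step 3: rule r2; match: 0->6, 1->3, 2->10; deleted nodes (none); deleted edges (10,6,y); added nodes (none); added edges (none); result: nodes: 0:q, 1:p, 2:q, 3:p, 5:q, 6:p, 7:q, 8:q, 9:q, 10:p edges: (0,9,x); (1,0,y); (1,9,x); (2,5,x); (2,9,y); (3,6,x); (5,1,x); (6,3,x); (6,7,y); (7,6,x); (7,6,y); (8,1,x); (8,1,y); (9,8,y); (10,8,x)
final:
nodes: 0:q, 1:p, 2:q, 3:p, 5:q, 6:p, 7:q, 8:q, 9:q, 10:p
edges: (0,9,x); (1,0,y); (1,9,x); (2,5,x); (2,9,y); (3,6,x); (5,1,x); (6,3,x); (6,7,y); (7,6,x); (7,6,y); (8,1,x); (8,1,y); (9,8,y); (10,8,x)


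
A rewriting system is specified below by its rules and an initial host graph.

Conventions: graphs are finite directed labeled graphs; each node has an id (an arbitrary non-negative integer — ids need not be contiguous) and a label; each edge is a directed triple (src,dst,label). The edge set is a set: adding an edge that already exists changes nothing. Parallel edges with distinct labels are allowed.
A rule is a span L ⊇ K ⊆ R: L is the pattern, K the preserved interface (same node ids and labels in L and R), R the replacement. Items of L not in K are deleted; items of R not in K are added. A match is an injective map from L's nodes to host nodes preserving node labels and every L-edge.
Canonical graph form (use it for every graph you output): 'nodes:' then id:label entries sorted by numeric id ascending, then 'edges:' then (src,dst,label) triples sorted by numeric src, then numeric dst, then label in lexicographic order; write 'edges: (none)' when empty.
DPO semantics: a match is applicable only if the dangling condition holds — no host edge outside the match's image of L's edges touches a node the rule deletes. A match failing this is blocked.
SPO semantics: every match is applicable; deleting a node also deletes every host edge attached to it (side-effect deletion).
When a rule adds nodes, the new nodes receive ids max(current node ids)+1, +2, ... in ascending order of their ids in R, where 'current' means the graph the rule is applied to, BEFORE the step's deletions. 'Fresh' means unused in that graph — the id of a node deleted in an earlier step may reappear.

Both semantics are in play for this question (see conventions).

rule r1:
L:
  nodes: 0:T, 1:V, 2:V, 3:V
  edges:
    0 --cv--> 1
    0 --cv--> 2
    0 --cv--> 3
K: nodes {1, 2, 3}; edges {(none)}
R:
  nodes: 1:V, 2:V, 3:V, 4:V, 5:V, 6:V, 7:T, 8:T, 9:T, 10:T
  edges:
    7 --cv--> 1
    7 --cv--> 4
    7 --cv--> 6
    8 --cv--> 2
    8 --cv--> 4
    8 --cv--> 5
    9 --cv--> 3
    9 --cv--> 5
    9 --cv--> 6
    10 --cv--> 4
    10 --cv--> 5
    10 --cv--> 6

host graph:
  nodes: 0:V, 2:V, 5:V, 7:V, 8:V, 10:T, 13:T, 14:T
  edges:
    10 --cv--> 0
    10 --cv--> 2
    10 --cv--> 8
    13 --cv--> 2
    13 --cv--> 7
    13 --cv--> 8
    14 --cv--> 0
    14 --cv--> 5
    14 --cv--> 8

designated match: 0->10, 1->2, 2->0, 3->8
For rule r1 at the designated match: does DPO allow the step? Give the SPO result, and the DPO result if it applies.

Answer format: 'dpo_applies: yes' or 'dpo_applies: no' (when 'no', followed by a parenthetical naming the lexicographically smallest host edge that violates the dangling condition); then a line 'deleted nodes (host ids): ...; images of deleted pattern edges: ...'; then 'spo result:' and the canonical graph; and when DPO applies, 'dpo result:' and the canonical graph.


dpo_applies: yes
deleted nodes (host ids): 10; images of deleted pattern edges: (10,0,cv); (10,2,cv); (10,8,cv)
spo result:
nodes: 0:V, 2:V, 5:V, 7:V, 8:V, 13:T, 14:T, 15:V, 16:V, 17:V, 18:T, 19:T, 20:T, 21:T
edges: (13,2,cv); (13,7,cv); (13,8,cv); (14,0,cv); (14,5,cv); (14,8,cv); (18,2,cv); (18,15,cv); (18,17,cv); (19,0,cv); (19,15,cv); (19,16,cv); (20,8,cv); (20,16,cv); (20,17,cv); (21,15,cv); (21,16,cv); (21,17,cv)
dpo result:
nodes: 0:V, 2:V, 5:V, 7:V, 8:V, 13:T, 14:T, 15:V, 16:V, 17:V, 18:T, 19:T, 20:T, 21:T
edges: (13,2,cv); (13,7,cv); (13,8,cv); (14,0,cv); (14,5,cv); (14,8,cv); (18,2,cv); (18,15,cv); (18,17,cv); (19,0,cv); (19,15,cv); (19,16,cv); (20,8,cv); (20,16,cv); (20,17,cv); (21,15,cv); (21,16,cv); (21,17,cv)


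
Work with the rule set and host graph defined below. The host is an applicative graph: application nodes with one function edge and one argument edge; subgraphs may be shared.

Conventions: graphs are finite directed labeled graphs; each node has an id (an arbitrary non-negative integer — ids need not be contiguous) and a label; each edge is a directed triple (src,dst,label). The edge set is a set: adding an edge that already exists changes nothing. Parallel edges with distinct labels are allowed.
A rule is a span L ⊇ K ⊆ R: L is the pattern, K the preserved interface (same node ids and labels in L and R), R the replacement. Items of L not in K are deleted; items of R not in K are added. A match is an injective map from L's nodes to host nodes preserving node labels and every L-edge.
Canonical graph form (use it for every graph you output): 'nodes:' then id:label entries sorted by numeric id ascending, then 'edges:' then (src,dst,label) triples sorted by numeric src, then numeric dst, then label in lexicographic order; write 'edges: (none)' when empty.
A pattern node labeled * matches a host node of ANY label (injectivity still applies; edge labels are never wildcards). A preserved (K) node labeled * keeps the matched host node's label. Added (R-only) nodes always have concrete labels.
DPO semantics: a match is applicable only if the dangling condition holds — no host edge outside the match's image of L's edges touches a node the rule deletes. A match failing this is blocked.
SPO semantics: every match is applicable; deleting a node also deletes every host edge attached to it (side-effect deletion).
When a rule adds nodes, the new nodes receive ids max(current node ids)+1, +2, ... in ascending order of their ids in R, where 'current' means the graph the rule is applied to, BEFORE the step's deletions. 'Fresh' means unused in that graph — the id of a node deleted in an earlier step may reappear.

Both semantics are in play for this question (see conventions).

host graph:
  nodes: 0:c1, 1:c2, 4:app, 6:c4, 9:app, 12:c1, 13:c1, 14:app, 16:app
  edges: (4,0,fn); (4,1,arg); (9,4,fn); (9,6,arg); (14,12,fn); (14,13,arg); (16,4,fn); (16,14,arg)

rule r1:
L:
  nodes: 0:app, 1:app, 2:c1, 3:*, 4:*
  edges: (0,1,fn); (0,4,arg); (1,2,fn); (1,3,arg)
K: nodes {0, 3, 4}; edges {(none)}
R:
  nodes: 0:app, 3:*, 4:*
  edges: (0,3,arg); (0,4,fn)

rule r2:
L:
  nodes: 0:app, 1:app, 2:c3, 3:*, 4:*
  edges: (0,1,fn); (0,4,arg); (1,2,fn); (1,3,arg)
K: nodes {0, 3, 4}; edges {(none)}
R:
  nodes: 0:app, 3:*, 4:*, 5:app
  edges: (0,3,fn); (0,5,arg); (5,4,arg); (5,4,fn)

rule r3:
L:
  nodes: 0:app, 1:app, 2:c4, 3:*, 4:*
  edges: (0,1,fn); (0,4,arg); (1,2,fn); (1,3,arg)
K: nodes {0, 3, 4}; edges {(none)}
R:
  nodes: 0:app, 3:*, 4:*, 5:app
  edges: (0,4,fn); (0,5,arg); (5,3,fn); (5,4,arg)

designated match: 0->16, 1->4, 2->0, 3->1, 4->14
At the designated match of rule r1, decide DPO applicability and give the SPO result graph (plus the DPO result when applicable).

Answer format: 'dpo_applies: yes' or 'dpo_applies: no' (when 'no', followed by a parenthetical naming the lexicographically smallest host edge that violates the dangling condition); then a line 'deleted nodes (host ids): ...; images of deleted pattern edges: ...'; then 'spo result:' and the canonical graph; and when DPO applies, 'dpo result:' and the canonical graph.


dpo_applies: no
(the rule deletes node 4, which keeps host edge (9,4,fn) outside the match image — the dangling condition fails, DPO blocks; SPO proceeds and side-deletes such edges)
deleted nodes (host ids): 0, 4; images of deleted pattern edges: (4,0,fn); (4,1,arg); (16,4,fn); (16,14,arg)
spo result:
nodes: 1:c2, 6:c4, 9:app, 12:c1, 13:c1, 14:app, 16:app
edges: (9,6,arg); (14,12,fn); (14,13,arg); (16,1,arg); (16,14,fn)


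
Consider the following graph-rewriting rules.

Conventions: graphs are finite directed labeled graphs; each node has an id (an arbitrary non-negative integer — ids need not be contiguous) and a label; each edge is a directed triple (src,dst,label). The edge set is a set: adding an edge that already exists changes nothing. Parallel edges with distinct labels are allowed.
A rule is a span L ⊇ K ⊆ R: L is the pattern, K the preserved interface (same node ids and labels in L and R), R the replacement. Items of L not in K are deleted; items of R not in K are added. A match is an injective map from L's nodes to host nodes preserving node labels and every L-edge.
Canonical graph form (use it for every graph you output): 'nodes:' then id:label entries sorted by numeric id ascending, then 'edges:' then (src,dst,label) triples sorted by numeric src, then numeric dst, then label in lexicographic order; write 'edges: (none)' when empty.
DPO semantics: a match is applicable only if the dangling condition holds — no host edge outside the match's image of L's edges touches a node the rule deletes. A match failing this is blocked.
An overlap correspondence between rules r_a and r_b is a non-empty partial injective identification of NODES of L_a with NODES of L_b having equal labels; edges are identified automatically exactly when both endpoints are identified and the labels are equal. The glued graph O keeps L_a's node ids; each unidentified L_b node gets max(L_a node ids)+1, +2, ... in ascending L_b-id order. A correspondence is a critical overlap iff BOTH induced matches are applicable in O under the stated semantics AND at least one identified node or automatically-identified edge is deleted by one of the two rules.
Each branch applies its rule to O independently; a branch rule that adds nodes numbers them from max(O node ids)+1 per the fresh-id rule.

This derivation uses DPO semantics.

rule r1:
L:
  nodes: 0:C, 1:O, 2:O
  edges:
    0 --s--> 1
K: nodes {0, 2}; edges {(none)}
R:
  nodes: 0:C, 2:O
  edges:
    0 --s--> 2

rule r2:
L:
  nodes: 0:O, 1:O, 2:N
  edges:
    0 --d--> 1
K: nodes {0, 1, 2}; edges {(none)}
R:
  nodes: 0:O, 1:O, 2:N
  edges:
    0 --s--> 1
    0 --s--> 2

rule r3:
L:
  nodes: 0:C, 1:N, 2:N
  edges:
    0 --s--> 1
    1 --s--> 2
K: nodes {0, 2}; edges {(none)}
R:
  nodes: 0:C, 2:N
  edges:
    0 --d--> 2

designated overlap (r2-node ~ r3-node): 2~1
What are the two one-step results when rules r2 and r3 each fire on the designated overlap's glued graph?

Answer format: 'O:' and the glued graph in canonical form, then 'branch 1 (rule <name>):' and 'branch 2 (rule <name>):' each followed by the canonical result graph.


O:
nodes: 0:O, 1:O, 2:N, 3:C, 4:N
edges: (0,1,d); (2,4,s); (3,2,s)
branch 1 (rule r2):
nodes: 0:O, 1:O, 2:N, 3:C, 4:N
edges: (0,1,s); (0,2,s); (2,4,s); (3,2,s)
branch 2 (rule r3):
nodes: 0:O, 1:O, 3:C, 4:N
edges: (0,1,d); (3,4,d)


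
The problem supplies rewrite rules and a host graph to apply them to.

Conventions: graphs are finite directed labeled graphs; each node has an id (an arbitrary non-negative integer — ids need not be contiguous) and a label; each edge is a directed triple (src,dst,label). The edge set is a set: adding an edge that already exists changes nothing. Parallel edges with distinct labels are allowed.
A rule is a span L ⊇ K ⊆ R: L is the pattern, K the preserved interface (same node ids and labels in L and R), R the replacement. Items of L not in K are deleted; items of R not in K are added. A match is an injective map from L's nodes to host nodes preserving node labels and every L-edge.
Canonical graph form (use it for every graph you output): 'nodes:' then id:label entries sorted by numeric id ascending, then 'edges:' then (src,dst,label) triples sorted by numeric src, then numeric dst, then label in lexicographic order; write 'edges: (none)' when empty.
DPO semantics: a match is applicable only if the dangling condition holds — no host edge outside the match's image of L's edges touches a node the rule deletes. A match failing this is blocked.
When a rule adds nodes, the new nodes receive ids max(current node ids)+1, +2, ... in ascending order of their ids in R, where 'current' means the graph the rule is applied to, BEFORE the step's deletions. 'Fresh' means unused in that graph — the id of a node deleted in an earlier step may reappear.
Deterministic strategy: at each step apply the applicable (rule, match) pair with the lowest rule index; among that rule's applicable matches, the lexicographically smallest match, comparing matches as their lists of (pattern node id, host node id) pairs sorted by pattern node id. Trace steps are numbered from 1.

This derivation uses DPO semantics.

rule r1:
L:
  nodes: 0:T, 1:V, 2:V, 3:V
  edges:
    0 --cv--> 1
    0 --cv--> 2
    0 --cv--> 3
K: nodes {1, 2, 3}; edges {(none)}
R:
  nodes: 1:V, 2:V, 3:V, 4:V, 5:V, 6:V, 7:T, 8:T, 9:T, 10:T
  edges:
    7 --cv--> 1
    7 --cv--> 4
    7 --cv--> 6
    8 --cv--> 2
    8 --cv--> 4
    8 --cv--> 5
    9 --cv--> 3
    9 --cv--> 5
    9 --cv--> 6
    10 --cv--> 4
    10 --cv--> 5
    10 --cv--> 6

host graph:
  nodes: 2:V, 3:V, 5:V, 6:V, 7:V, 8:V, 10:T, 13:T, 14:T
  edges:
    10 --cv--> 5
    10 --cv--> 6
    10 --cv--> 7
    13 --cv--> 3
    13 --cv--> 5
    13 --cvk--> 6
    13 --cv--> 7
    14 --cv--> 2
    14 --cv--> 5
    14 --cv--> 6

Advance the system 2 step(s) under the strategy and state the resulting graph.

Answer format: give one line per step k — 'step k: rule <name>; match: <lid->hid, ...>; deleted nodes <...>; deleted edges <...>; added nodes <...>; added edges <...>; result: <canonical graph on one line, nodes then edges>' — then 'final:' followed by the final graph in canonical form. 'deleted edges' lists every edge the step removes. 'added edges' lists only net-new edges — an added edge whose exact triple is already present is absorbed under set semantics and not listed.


step 1: rule r1; match: 0->10, 1->5, 2->6, 3->7; deleted nodes 10; deleted edges (10,5,cv); (10,6,cv); (10,7,cv); added nodes 15, 16, 17, 18, 19, 20, 21; added edges (18,5,cv); (18,15,cv); (18,17,cv); (19,6,cv); (19,15,cv); (19,16,cv); (20,7,cv); (20,16,cv); (20,17,cv); (21,15,cv); (21,16,cv); (21,17,cv); result: nodes: 2:V, 3:V, 5:V, 6:V, 7:V, 8:V, 13:T, 14:T, 15:V, 16:V, 17:V, 18:T, 19:T, 20:T, 21:T edges: (13,3,cv); (13,5,cv); (13,6,cvk); (13,7,cv); (14,2,cv); (14,5,cv); (14,6,cv); (18,5,cv); (18,15,cv); (18,17,cv); (19,6,cv); (19,15,cv); (19,16,cv); (20,7,cv); (20,16,cv); (20,17,cv); (21,15,cv); (21,16,cv); (21,17,cv)
step 2: rule r1; match: 0->14, 1->2, 2->5, 3->6; deleted nodes 14; deleted edges (14,2,cv); (14,5,cv); (14,6,cv); added nodes 22, 23, 24, 25, 26, 27, 28; added edges (25,2,cv); (25,22,cv); (25,24,cv); (26,5,cv); (26,22,cv); (26,23,cv); (27,6,cv); (27,23,cv); (27,24,cv); (28,22,cv); (28,23,cv); (28,24,cv); result: nodes: 2:V, 3:V, 5:V, 6:V, 7:V, 8:V, 13:T, 15:V, 16:V, 17:V, 18:T, 19:T, 20:T, 21:T, 22:V, 23:V, 24:V, 25:T, 26:T, 27:T, 28:T edges: (13,3,cv); (13,5,cv); (13,6,cvk); (13,7,cv); (18,5,cv); (18,15,cv); (18,17,cv); (19,6,cv); (19,15,cv); (19,16,cv); (20,7,cv); (20,16,cv); (20,17,cv); (21,15,cv); (21,16,cv); (21,17,cv); (25,2,cv); (25,22,cv); (25,24,cv); (26,5,cv); (26,22,cv); (26,23,cv); (27,6,cv); (27,23,cv); (27,24,cv); (28,22,cv); (28,23,cv); (28,24,cv)
final:
nodes: 2:V, 3:V, 5:V, 6:V, 7:V, 8:V, 13:T, 15:V, 16:V, 17:V, 18:T, 19:T, 20:T, 21:T, 22:V, 23:V, 24:V, 25:T, 26:T, 27:T, 28:T
edges: (13,3,cv); (13,5,cv); (13,6,cvk); (13,7,cv); (18,5,cv); (18,15,cv); (18,17,cv); (19,6,cv); (19,15,cv); (19,16,cv); (20,7,cv); (20,16,cv); (20,17,cv); (21,15,cv); (21,16,cv); (21,17,cv); (25,2,cv); (25,22,cv); (25,24,cv); (26,5,cv); (26,22,cv); (26,23,cv); (27,6,cv); (27,23,cv); (27,24,cv); (28,22,cv); (28,23,cv); (28,24,cv)


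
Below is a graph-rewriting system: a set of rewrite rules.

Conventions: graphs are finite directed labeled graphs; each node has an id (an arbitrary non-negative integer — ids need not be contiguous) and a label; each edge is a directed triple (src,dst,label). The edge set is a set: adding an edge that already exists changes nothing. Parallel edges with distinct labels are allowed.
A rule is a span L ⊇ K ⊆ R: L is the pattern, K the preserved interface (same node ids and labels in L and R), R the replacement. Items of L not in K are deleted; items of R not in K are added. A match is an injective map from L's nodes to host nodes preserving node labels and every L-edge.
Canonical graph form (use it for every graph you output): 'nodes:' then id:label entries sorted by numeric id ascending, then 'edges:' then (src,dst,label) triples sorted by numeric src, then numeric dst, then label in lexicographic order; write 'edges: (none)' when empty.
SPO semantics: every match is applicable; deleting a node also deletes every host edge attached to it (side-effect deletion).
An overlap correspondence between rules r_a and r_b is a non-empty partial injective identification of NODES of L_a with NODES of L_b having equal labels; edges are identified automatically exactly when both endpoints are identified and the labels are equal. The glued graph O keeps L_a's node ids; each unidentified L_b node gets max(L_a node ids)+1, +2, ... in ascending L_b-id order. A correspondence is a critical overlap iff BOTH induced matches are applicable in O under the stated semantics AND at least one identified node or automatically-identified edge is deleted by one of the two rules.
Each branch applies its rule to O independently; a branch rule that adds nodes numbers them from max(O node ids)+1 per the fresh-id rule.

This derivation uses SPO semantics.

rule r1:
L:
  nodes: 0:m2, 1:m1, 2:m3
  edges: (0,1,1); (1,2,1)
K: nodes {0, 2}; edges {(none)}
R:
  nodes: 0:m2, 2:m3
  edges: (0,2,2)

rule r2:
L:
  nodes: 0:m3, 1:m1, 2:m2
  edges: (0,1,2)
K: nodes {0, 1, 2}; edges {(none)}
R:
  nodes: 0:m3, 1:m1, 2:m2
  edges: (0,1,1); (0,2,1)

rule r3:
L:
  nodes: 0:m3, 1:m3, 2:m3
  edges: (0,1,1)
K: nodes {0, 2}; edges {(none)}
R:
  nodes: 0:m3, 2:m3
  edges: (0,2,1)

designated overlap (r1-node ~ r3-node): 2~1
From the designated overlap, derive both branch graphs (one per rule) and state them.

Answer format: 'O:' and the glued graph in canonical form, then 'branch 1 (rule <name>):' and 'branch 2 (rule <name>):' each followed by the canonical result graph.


O:
nodes: 0:m2, 1:m1, 2:m3, 3:m3, 4:m3
edges: (0,1,1); (1,2,1); (3,2,1)
branch 1 (rule r1):
nodes: 0:m2, 2:m3, 3:m3, 4:m3
edges: (0,2,2); (3,2,1)
branch 2 (rule r3):
nodes: 0:m2, 1:m1, 3:m3, 4:m3
edges: (0,1,1); (3,4,1)


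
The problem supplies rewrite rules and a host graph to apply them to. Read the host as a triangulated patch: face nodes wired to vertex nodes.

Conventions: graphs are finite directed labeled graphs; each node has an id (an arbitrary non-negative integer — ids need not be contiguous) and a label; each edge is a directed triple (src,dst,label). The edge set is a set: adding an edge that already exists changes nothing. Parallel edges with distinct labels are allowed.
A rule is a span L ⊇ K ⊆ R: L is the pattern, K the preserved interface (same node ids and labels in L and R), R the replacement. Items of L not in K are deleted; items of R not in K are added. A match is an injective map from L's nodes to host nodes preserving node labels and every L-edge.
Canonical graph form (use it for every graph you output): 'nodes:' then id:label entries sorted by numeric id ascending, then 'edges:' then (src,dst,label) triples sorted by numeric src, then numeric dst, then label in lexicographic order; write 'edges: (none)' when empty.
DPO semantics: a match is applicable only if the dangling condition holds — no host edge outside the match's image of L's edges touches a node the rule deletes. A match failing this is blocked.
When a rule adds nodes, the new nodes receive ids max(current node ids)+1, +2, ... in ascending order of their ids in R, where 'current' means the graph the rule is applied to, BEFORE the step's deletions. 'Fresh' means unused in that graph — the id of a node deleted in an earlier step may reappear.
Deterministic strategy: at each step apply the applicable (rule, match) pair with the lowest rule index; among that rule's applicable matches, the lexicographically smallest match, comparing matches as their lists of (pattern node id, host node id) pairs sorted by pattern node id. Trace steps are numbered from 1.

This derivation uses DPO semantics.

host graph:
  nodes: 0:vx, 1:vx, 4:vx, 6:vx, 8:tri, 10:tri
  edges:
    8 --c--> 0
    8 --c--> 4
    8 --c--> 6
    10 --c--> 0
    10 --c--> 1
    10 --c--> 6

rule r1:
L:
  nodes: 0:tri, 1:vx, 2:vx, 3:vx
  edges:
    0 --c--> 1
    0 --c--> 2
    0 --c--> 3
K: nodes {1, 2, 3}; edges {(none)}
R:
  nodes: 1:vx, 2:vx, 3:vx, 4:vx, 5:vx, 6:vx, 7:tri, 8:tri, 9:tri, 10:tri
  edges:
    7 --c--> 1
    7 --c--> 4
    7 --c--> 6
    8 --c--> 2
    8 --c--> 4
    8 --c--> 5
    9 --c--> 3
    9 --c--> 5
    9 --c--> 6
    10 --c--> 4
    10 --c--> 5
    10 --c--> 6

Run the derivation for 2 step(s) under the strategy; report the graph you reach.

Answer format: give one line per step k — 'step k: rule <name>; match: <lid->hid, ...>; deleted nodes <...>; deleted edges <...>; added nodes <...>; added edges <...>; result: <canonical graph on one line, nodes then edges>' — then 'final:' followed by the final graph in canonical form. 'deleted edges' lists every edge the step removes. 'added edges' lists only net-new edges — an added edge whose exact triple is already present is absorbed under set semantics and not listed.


step 1: rule r1; match: 0->8, 1->0, 2->4, 3->6; deleted nodes 8; deleted edges (8,0,c); (8,4,c); (8,6,c); added nodes 11, 12, 13, 14, 15, 16, 17; added edges (14,0,c); (14,11,c); (14,13,c); (15,4,c); (15,11,c); (15,12,c); (16,6,c); (16,12,c); (16,13,c); (17,11,c); (17,12,c); (17,13,c); result: nodes: 0:vx, 1:vx, 4:vx, 6:vx, 10:tri, 11:vx, 12:vx, 13:vx, 14:tri, 15:tri, 16:tri, 17:tri edges: (10,0,c); (10,1,c); (10,6,c); (14,0,c); (14,11,c); (14,13,c); (15,4,c); (15,11,c); (15,12,c); (16,6,c); (16,12,c); (16,13,c); (17,11,c); (17,12,c); (17,13,c)
step 2: rule r1; match: 0->10, 1->0, 2->1, 3->6; deleted nodes 10; deleted edges (10,0,c); (10,1,c); (10,6,c); added nodes 18, 19, 20, 21, 22, 23, 24; added edges (21,0,c); (21,18,c); (21,20,c); (22,1,c); (22,18,c); (22,19,c); (23,6,c); (23,19,c); (23,20,c); (24,18,c); (24,19,c); (24,20,c); result: nodes: 0:vx, 1:vx, 4:vx, 6:vx, 11:vx, 12:vx, 13:vx, 14:tri, 15:tri, 16:tri, 17:tri, 18:vx, 19:vx, 20:vx, 21:tri, 22:tri, 23:tri, 24:tri edges: (14,0,c); (14,11,c); (14,13,c); (15,4,c); (15,11,c); (15,12,c); (16,6,c); (16,12,c); (16,13,c); (17,11,c); (17,12,c); (17,13,c); (21,0,c); (21,18,c); (21,20,c); (22,1,c); (22,18,c); (22,19,c); (23,6,c); (23,19,c); (23,20,c); (24,18,c); (24,19,c); (24,20,c)
final:
nodes: 0:vx, 1:vx, 4:vx, 6:vx, 11:vx, 12:vx, 13:vx, 14:tri, 15:tri, 16:tri, 17:tri, 18:vx, 19:vx, 20:vx, 21:tri, 22:tri, 23:tri, 24:tri
edges: (14,0,c); (14,11,c); (14,13,c); (15,4,c); (15,11,c); (15,12,c); (16,6,c); (16,12,c); (16,13,c); (17,11,c); (17,12,c); (17,13,c); (21,0,c); (21,18,c); (21,20,c); (22,1,c); (22,18,c); (22,19,c); (23,6,c); (23,19,c); (23,20,c); (24,18,c); (24,19,c); (24,20,c)
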